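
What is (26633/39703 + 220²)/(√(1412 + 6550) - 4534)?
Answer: -4356384705411/407932324691 - 1921651833*√7962/815864649382 ≈ -10.889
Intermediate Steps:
(26633/39703 + 220²)/(√(1412 + 6550) - 4534) = (26633*(1/39703) + 48400)/(√7962 - 4534) = (26633/39703 + 48400)/(-4534 + √7962) = 1921651833/(39703*(-4534 + √7962))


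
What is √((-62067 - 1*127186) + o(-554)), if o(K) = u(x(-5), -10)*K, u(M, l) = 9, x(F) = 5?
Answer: I*√194239 ≈ 440.73*I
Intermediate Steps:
o(K) = 9*K
√((-62067 - 1*127186) + o(-554)) = √((-62067 - 1*127186) + 9*(-554)) = √((-62067 - 127186) - 4986) = √(-189253 - 4986) = √(-194239) = I*√194239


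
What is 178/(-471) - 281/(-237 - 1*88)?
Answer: 74501/153075 ≈ 0.48670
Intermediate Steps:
178/(-471) - 281/(-237 - 1*88) = 178*(-1/471) - 281/(-237 - 88) = -178/471 - 281/(-325) = -178/471 - 281*(-1/325) = -178/471 + 281/325 = 74501/153075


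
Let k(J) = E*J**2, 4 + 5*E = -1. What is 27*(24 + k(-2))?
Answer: 540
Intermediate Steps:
E = -1 (E = -4/5 + (1/5)*(-1) = -4/5 - 1/5 = -1)
k(J) = -J**2
27*(24 + k(-2)) = 27*(24 - 1*(-2)**2) = 27*(24 - 1*4) = 27*(24 - 4) = 27*20 = 540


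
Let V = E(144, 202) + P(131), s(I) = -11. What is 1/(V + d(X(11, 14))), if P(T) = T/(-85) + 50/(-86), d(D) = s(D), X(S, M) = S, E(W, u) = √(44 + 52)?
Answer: -175304765/1017982969 - 53436100*√6/1017982969 ≈ -0.30079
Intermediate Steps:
E(W, u) = 4*√6 (E(W, u) = √96 = 4*√6)
d(D) = -11
P(T) = -25/43 - T/85 (P(T) = T*(-1/85) + 50*(-1/86) = -T/85 - 25/43 = -25/43 - T/85)
V = -7758/3655 + 4*√6 (V = 4*√6 + (-25/43 - 1/85*131) = 4*√6 + (-25/43 - 131/85) = 4*√6 - 7758/3655 = -7758/3655 + 4*√6 ≈ 7.6754)
1/(V + d(X(11, 14))) = 1/((-7758/3655 + 4*√6) - 11) = 1/(-47963/3655 + 4*√6)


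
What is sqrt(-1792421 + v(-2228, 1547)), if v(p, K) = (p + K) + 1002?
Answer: 10*I*sqrt(17921) ≈ 1338.7*I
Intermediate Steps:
v(p, K) = 1002 + K + p (v(p, K) = (K + p) + 1002 = 1002 + K + p)
sqrt(-1792421 + v(-2228, 1547)) = sqrt(-1792421 + (1002 + 1547 - 2228)) = sqrt(-1792421 + 321) = sqrt(-1792100) = 10*I*sqrt(17921)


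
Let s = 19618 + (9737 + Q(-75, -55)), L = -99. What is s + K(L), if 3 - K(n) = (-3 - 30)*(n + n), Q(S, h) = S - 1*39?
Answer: 22710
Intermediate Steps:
Q(S, h) = -39 + S (Q(S, h) = S - 39 = -39 + S)
K(n) = 3 + 66*n (K(n) = 3 - (-3 - 30)*(n + n) = 3 - (-33)*2*n = 3 - (-66)*n = 3 + 66*n)
s = 29241 (s = 19618 + (9737 + (-39 - 75)) = 19618 + (9737 - 114) = 19618 + 9623 = 29241)
s + K(L) = 29241 + (3 + 66*(-99)) = 29241 + (3 - 6534) = 29241 - 6531 = 22710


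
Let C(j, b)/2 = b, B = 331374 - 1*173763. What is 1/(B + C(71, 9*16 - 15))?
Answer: 1/157869 ≈ 6.3344e-6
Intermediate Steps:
B = 157611 (B = 331374 - 173763 = 157611)
C(j, b) = 2*b
1/(B + C(71, 9*16 - 15)) = 1/(157611 + 2*(9*16 - 15)) = 1/(157611 + 2*(144 - 15)) = 1/(157611 + 2*129) = 1/(157611 + 258) = 1/157869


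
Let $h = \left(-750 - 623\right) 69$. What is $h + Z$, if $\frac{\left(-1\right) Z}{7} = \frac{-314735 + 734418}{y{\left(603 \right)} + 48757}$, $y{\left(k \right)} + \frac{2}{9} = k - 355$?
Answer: $- \frac{41809530720}{441043} \approx -94797.0$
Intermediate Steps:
$y{\left(k \right)} = - \frac{3197}{9} + k$ ($y{\left(k \right)} = - \frac{2}{9} + \left(k - 355\right) = - \frac{2}{9} + \left(-355 + k\right) = - \frac{3197}{9} + k$)
$Z = - \frac{26440029}{441043}$ ($Z = - 7 \frac{-314735 + 734418}{\left(- \frac{3197}{9} + 603\right) + 48757} = - 7 \frac{419683}{\frac{2230}{9} + 48757} = - 7 \frac{419683}{\frac{441043}{9}} = - 7 \cdot 419683 \cdot \frac{9}{441043} = \left(-7\right) \frac{3777147}{441043} = - \frac{26440029}{441043} \approx -59.949$)
$h = -94737$ ($h = \left(-1373\right) 69 = -94737$)
$h + Z = -94737 - \frac{26440029}{441043} = - \frac{41809530720}{441043}$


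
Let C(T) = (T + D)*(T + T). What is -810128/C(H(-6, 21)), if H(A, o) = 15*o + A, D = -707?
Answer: 202532/61491 ≈ 3.2937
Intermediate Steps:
H(A, o) = A + 15*o
C(T) = 2*T*(-707 + T) (C(T) = (T - 707)*(T + T) = (-707 + T)*(2*T) = 2*T*(-707 + T))
-810128/C(H(-6, 21)) = -810128*1/(2*(-707 + (-6 + 15*21))*(-6 + 15*21)) = -810128*1/(2*(-707 + (-6 + 315))*(-6 + 315)) = -810128*1/(618*(-707 + 309)) = -810128/(2*309*(-398)) = -810128/(-245964) = -810128*(-1/245964) = 202532/61491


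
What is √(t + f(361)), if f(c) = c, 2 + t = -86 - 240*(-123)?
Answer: √29793 ≈ 172.61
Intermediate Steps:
t = 29432 (t = -2 + (-86 - 240*(-123)) = -2 + (-86 + 29520) = -2 + 29434 = 29432)
√(t + f(361)) = √(29432 + 361) = √29793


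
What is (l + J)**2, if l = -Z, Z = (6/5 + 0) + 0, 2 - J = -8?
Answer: 1936/25 ≈ 77.440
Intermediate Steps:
J = 10 (J = 2 - 1*(-8) = 2 + 8 = 10)
Z = 6/5 (Z = (6*(1/5) + 0) + 0 = (6/5 + 0) + 0 = 6/5 + 0 = 6/5 ≈ 1.2000)
l = -6/5 (l = -1*6/5 = -6/5 ≈ -1.2000)
(l + J)**2 = (-6/5 + 10)**2 = (44/5)**2 = 1936/25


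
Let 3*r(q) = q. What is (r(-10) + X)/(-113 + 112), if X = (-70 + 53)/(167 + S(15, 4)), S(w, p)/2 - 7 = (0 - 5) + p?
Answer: 1841/537 ≈ 3.4283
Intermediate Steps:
r(q) = q/3
S(w, p) = 4 + 2*p (S(w, p) = 14 + 2*((0 - 5) + p) = 14 + 2*(-5 + p) = 14 + (-10 + 2*p) = 4 + 2*p)
X = -17/179 (X = (-70 + 53)/(167 + (4 + 2*4)) = -17/(167 + (4 + 8)) = -17/(167 + 12) = -17/179 ≈ -0.094972)
(r(-10) + X)/(-113 + 112) = ((⅓)*(-10) - 17/179)/(-113 + 112) = (-10/3 - 17/179)/(-1) = -1841/537*(-1) = 1841/537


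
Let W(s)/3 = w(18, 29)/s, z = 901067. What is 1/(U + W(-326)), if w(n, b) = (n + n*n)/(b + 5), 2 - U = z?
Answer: -5542/4993702743 ≈ -1.1098e-6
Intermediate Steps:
U = -901065 (U = 2 - 1*901067 = 2 - 901067 = -901065)
w(n, b) = (n + n**2)/(5 + b)
W(s) = 513/(17*s) (W(s) = 3*((18*(1 + 18)/(5 + 29))/s) = 3*((18*19/34)/s) = 3*((18*(1/34)*19)/s) = 3*(171/(17*s)) = 513/(17*s))
1/(U + W(-326)) = 1/(-901065 + (513/17)/(-326)) = 1/(-901065 + (513/17)*(-1/326)) = 1/(-901065 - 513/5542) = 1/(-4993702743/5542) = -5542/4993702743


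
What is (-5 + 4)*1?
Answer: -1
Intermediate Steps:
(-5 + 4)*1 = -1*1 = -1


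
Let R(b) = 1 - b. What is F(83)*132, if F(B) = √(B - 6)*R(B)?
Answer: -10824*√77 ≈ -94980.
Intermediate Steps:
F(B) = √(-6 + B)*(1 - B) (F(B) = √(B - 6)*(1 - B) = √(-6 + B)*(1 - B))
F(83)*132 = (√(-6 + 83)*(1 - 1*83))*132 = (√77*(1 - 83))*132 = (√77*(-82))*132 = -82*√77*132 = -10824*√77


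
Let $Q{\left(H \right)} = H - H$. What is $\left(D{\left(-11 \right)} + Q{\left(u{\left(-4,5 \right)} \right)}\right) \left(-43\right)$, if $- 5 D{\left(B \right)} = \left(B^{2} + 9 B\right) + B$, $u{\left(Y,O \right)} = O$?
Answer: $\frac{473}{5} \approx 94.6$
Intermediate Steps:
$Q{\left(H \right)} = 0$
$D{\left(B \right)} = - 2 B - \frac{B^{2}}{5}$ ($D{\left(B \right)} = - \frac{\left(B^{2} + 9 B\right) + B}{5} = - \frac{B^{2} + 10 B}{5} = - 2 B - \frac{B^{2}}{5}$)
$\left(D{\left(-11 \right)} + Q{\left(u{\left(-4,5 \right)} \right)}\right) \left(-43\right) = \left(\left(- \frac{1}{5}\right) \left(-11\right) \left(10 - 11\right) + 0\right) \left(-43\right) = \left(\left(- \frac{1}{5}\right) \left(-11\right) \left(-1\right) + 0\right) \left(-43\right) = \left(- \frac{11}{5} + 0\right) \left(-43\right) = \left(- \frac{11}{5}\right) \left(-43\right) = \frac{473}{5}$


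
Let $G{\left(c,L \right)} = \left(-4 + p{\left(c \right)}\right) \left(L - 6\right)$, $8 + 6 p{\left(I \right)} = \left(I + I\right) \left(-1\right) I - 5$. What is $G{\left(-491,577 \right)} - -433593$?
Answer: $- \frac{90911357}{2} \approx -4.5456 \cdot 10^{7}$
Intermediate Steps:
$p{\left(I \right)} = - \frac{13}{6} - \frac{I^{2}}{3}$ ($p{\left(I \right)} = - \frac{4}{3} + \frac{\left(I + I\right) \left(-1\right) I - 5}{6} = - \frac{4}{3} + \frac{2 I \left(-1\right) I - 5}{6} = - \frac{4}{3} + \frac{- 2 I I - 5}{6} = - \frac{4}{3} + \frac{- 2 I^{2} - 5}{6} = - \frac{4}{3} + \frac{-5 - 2 I^{2}}{6} = - \frac{4}{3} - \left(\frac{5}{6} + \frac{I^{2}}{3}\right) = - \frac{13}{6} - \frac{I^{2}}{3}$)
$G{\left(c,L \right)} = \left(-6 + L\right) \left(- \frac{37}{6} - \frac{c^{2}}{3}\right)$ ($G{\left(c,L \right)} = \left(-4 - \left(\frac{13}{6} + \frac{c^{2}}{3}\right)\right) \left(L - 6\right) = \left(- \frac{37}{6} - \frac{c^{2}}{3}\right) \left(-6 + L\right) = \left(-6 + L\right) \left(- \frac{37}{6} - \frac{c^{2}}{3}\right)$)
$G{\left(-491,577 \right)} - -433593 = \left(37 + 2 \left(-491\right)^{2} - \frac{21349}{6} - \frac{577 \left(-491\right)^{2}}{3}\right) - -433593 = \left(37 + 2 \cdot 241081 - \frac{21349}{6} - \frac{577}{3} \cdot 241081\right) + 433593 = \left(37 + 482162 - \frac{21349}{6} - \frac{139103737}{3}\right) + 433593 = - \frac{91778543}{2} + 433593 = - \frac{90911357}{2}$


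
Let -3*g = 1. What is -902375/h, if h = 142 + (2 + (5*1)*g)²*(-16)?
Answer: -8121375/1262 ≈ -6435.3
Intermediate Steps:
g = -⅓ (g = -⅓*1 = -⅓ ≈ -0.33333)
h = 1262/9 (h = 142 + (2 + (5*1)*(-⅓))²*(-16) = 142 + (2 + 5*(-⅓))²*(-16) = 142 + (2 - 5/3)²*(-16) = 142 + (⅓)²*(-16) = 142 + (⅑)*(-16) = 142 - 16/9 = 1262/9 ≈ 140.22)
-902375/h = -902375/1262/9 = -902375*9/1262 = -8121375/1262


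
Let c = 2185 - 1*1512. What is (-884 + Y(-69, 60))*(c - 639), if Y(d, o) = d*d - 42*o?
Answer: 46138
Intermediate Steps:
Y(d, o) = d² - 42*o
c = 673 (c = 2185 - 1512 = 673)
(-884 + Y(-69, 60))*(c - 639) = (-884 + ((-69)² - 42*60))*(673 - 639) = (-884 + (4761 - 2520))*34 = (-884 + 2241)*34 = 1357*34 = 46138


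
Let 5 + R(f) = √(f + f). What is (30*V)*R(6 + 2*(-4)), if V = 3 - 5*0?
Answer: -450 + 180*I ≈ -450.0 + 180.0*I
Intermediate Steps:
V = 3 (V = 3 + 0 = 3)
R(f) = -5 + √2*√f (R(f) = -5 + √(f + f) = -5 + √(2*f) = -5 + √2*√f)
(30*V)*R(6 + 2*(-4)) = (30*3)*(-5 + √2*√(6 + 2*(-4))) = 90*(-5 + √2*√(6 - 8)) = 90*(-5 + √2*√(-2)) = 90*(-5 + √2*(I*√2)) = 90*(-5 + 2*I) = -450 + 180*I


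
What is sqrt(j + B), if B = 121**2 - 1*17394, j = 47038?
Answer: sqrt(44285) ≈ 210.44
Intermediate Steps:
B = -2753 (B = 14641 - 17394 = -2753)
sqrt(j + B) = sqrt(47038 - 2753) = sqrt(44285)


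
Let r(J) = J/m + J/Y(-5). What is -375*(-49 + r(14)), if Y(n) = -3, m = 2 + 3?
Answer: 19075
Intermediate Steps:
m = 5
r(J) = -2*J/15 (r(J) = J/5 + J/(-3) = J*(1/5) + J*(-1/3) = J/5 - J/3 = -2*J/15)
-375*(-49 + r(14)) = -375*(-49 - 2/15*14) = -375*(-49 - 28/15) = -375*(-763/15) = 19075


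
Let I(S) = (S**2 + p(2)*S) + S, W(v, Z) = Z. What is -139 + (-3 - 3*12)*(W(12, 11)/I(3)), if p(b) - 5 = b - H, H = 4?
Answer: -1116/7 ≈ -159.43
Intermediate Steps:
p(b) = 1 + b (p(b) = 5 + (b - 1*4) = 5 + (b - 4) = 5 + (-4 + b) = 1 + b)
I(S) = S**2 + 4*S (I(S) = (S**2 + (1 + 2)*S) + S = (S**2 + 3*S) + S = S**2 + 4*S)
-139 + (-3 - 3*12)*(W(12, 11)/I(3)) = -139 + (-3 - 3*12)*(11/((3*(4 + 3)))) = -139 + (-3 - 36)*(11/((3*7))) = -139 - 429/21 = -139 - 39*11/21 = -139 - 143/7 = -1116/7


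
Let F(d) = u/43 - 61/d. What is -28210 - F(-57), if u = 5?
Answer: -69145618/2451 ≈ -28211.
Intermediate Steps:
F(d) = 5/43 - 61/d
-28210 - F(-57) = -28210 - (5/43 - 61/(-57)) = -28210 - (5/43 - 61*(-1/57)) = -28210 - (5/43 + 61/57) = -28210 - 1*2908/2451 = -28210 - 2908/2451 = -69145618/2451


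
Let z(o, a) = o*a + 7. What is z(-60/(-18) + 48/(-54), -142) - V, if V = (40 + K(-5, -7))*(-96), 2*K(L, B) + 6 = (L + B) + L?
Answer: 21563/9 ≈ 2395.9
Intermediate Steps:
z(o, a) = 7 + a*o (z(o, a) = a*o + 7 = 7 + a*o)
K(L, B) = -3 + L + B/2 (K(L, B) = -3 + ((L + B) + L)/2 = -3 + ((B + L) + L)/2 = -3 + (B + 2*L)/2 = -3 + (L + B/2) = -3 + L + B/2)
V = -2736 (V = (40 + (-3 - 5 + (1/2)*(-7)))*(-96) = (40 + (-3 - 5 - 7/2))*(-96) = (40 - 23/2)*(-96) = (57/2)*(-96) = -2736)
z(-60/(-18) + 48/(-54), -142) - V = (7 - 142*(-60/(-18) + 48/(-54))) - 1*(-2736) = (7 - 142*(-60*(-1/18) + 48*(-1/54))) + 2736 = (7 - 142*(10/3 - 8/9)) + 2736 = (7 - 142*22/9) + 2736 = (7 - 3124/9) + 2736 = -3061/9 + 2736 = 21563/9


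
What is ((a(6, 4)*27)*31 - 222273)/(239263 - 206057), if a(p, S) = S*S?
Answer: -208881/33206 ≈ -6.2905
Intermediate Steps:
a(p, S) = S²
((a(6, 4)*27)*31 - 222273)/(239263 - 206057) = ((4²*27)*31 - 222273)/(239263 - 206057) = ((16*27)*31 - 222273)/33206 = (432*31 - 222273)*(1/33206) = (13392 - 222273)*(1/33206) = -208881*1/33206 = -208881/33206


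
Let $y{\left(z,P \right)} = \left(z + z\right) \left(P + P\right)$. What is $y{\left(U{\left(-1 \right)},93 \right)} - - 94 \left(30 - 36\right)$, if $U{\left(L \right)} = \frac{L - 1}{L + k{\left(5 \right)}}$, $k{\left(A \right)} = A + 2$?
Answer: $-688$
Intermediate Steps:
$k{\left(A \right)} = 2 + A$
$U{\left(L \right)} = \frac{-1 + L}{7 + L}$ ($U{\left(L \right)} = \frac{L - 1}{L + \left(2 + 5\right)} = \frac{-1 + L}{L + 7} = \frac{-1 + L}{7 + L}$)
$y{\left(z,P \right)} = 4 P z$ ($y{\left(z,P \right)} = 2 z 2 P = 4 P z$)
$y{\left(U{\left(-1 \right)},93 \right)} - - 94 \left(30 - 36\right) = 4 \cdot 93 \frac{-1 - 1}{7 - 1} - - 94 \left(30 - 36\right) = 4 \cdot 93 \cdot \frac{1}{6} \left(-2\right) - \left(-94\right) \left(-6\right) = 4 \cdot 93 \cdot \frac{1}{6} \left(-2\right) - 564 = 4 \cdot 93 \left(- \frac{1}{3}\right) - 564 = -124 - 564 = -688$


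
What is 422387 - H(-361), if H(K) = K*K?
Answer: 292066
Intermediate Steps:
H(K) = K²
422387 - H(-361) = 422387 - 1*(-361)² = 422387 - 1*130321 = 422387 - 130321 = 292066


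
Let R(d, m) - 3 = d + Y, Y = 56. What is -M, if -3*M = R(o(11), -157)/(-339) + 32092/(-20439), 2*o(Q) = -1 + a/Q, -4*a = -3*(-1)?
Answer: -354175733/609736248 ≈ -0.58087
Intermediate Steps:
a = -3/4 (a = -(-3)*(-1)/4 = -1/4*3 = -3/4 ≈ -0.75000)
o(Q) = -1/2 - 3/(8*Q) (o(Q) = (-1 - 3/(4*Q))/2 = -1/2 - 3/(8*Q))
R(d, m) = 59 + d (R(d, m) = 3 + (d + 56) = 3 + (56 + d) = 59 + d)
M = 354175733/609736248 (M = -((59 + (1/8)*(-3 - 4*11)/11)/(-339) + 32092/(-20439))/3 = -((59 + (1/8)*(1/11)*(-3 - 44))*(-1/339) + 32092*(-1/20439))/3 = -((59 + (1/8)*(1/11)*(-47))*(-1/339) - 32092/20439)/3 = -((59 - 47/88)*(-1/339) - 32092/20439)/3 = -((5145/88)*(-1/339) - 32092/20439)/3 = -(-1715/9944 - 32092/20439)/3 = -1/3*(-354175733/203245416) = 354175733/609736248 ≈ 0.58087)
-M = -1*354175733/609736248 = -354175733/609736248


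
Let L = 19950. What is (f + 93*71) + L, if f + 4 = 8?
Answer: 26557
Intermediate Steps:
f = 4 (f = -4 + 8 = 4)
(f + 93*71) + L = (4 + 93*71) + 19950 = (4 + 6603) + 19950 = 6607 + 19950 = 26557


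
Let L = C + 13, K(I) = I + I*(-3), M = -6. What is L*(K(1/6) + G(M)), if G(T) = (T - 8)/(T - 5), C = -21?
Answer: -248/33 ≈ -7.5152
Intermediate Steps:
K(I) = -2*I (K(I) = I - 3*I = -2*I)
G(T) = (-8 + T)/(-5 + T)
L = -8 (L = -21 + 13 = -8)
L*(K(1/6) + G(M)) = -8*(-2/6 + (-8 - 6)/(-5 - 6)) = -8*(-2*⅙ - 14/(-11)) = -8*(-⅓ - 1/11*(-14)) = -8*(-⅓ + 14/11) = -8*31/33 = -248/33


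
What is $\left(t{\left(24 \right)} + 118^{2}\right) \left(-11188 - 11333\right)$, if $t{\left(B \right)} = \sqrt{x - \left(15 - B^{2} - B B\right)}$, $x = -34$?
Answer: $-313582404 - 22521 \sqrt{1103} \approx -3.1433 \cdot 10^{8}$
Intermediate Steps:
$t{\left(B \right)} = \sqrt{-49 + 2 B^{2}}$ ($t{\left(B \right)} = \sqrt{-34 - \left(15 - B^{2} - B B\right)} = \sqrt{-34 + \left(\left(B^{2} + B^{2}\right) - 15\right)} = \sqrt{-34 + \left(2 B^{2} - 15\right)} = \sqrt{-34 + \left(-15 + 2 B^{2}\right)} = \sqrt{-49 + 2 B^{2}}$)
$\left(t{\left(24 \right)} + 118^{2}\right) \left(-11188 - 11333\right) = \left(\sqrt{-49 + 2 \cdot 24^{2}} + 118^{2}\right) \left(-11188 - 11333\right) = \left(\sqrt{-49 + 2 \cdot 576} + 13924\right) \left(-22521\right) = \left(\sqrt{-49 + 1152} + 13924\right) \left(-22521\right) = \left(\sqrt{1103} + 13924\right) \left(-22521\right) = \left(13924 + \sqrt{1103}\right) \left(-22521\right) = -313582404 - 22521 \sqrt{1103}$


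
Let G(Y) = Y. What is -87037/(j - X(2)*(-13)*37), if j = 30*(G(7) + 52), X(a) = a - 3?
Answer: -87037/1289 ≈ -67.523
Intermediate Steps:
X(a) = -3 + a
j = 1770 (j = 30*(7 + 52) = 30*59 = 1770)
-87037/(j - X(2)*(-13)*37) = -87037/(1770 - (-3 + 2)*(-13)*37) = -87037/(1770 - (-1*(-13))*37) = -87037/(1770 - 13*37) = -87037/(1770 - 1*481) = -87037/(1770 - 481) = -87037/1289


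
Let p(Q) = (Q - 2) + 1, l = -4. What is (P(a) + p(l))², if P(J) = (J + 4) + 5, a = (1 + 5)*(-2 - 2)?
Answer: 400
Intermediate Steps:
p(Q) = -1 + Q (p(Q) = (-2 + Q) + 1 = -1 + Q)
a = -24 (a = 6*(-4) = -24)
P(J) = 9 + J (P(J) = (4 + J) + 5 = 9 + J)
(P(a) + p(l))² = ((9 - 24) + (-1 - 4))² = (-15 - 5)² = (-20)² = 400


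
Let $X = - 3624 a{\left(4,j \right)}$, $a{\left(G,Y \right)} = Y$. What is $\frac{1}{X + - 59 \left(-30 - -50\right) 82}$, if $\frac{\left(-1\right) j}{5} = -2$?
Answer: $- \frac{1}{133000} \approx -7.5188 \cdot 10^{-6}$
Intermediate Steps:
$j = 10$ ($j = \left(-5\right) \left(-2\right) = 10$)
$X = -36240$ ($X = \left(-3624\right) 10 = -36240$)
$\frac{1}{X + - 59 \left(-30 - -50\right) 82} = \frac{1}{-36240 + - 59 \left(-30 - -50\right) 82} = \frac{1}{-36240 + - 59 \left(-30 + 50\right) 82} = \frac{1}{-36240 + \left(-59\right) 20 \cdot 82} = \frac{1}{-36240 - 96760} = \frac{1}{-133000} = - \frac{1}{133000}$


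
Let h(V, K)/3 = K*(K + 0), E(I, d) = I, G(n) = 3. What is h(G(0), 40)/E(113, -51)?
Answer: 4800/113 ≈ 42.478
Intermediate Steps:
h(V, K) = 3*K**2 (h(V, K) = 3*(K*(K + 0)) = 3*(K*K) = 3*K**2)
h(G(0), 40)/E(113, -51) = (3*40**2)/113 = (3*1600)*(1/113) = 4800*(1/113) = 4800/113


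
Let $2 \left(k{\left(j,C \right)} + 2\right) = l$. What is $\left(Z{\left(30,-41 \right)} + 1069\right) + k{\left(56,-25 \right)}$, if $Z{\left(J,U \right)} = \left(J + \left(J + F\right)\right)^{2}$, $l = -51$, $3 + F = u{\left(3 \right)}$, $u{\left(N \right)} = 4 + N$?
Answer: $\frac{10275}{2} \approx 5137.5$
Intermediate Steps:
$F = 4$ ($F = -3 + \left(4 + 3\right) = -3 + 7 = 4$)
$k{\left(j,C \right)} = - \frac{55}{2}$ ($k{\left(j,C \right)} = -2 + \frac{1}{2} \left(-51\right) = -2 - \frac{51}{2} = - \frac{55}{2}$)
$Z{\left(J,U \right)} = \left(4 + 2 J\right)^{2}$ ($Z{\left(J,U \right)} = \left(J + \left(J + 4\right)\right)^{2} = \left(J + \left(4 + J\right)\right)^{2} = \left(4 + 2 J\right)^{2}$)
$\left(Z{\left(30,-41 \right)} + 1069\right) + k{\left(56,-25 \right)} = \left(4 \left(2 + 30\right)^{2} + 1069\right) - \frac{55}{2} = \left(4 \cdot 32^{2} + 1069\right) - \frac{55}{2} = \left(4 \cdot 1024 + 1069\right) - \frac{55}{2} = \left(4096 + 1069\right) - \frac{55}{2} = 5165 - \frac{55}{2} = \frac{10275}{2}$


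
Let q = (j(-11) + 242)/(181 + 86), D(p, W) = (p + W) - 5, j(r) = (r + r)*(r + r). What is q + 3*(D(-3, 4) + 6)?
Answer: 776/89 ≈ 8.7191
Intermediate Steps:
j(r) = 4*r² (j(r) = (2*r)*(2*r) = 4*r²)
D(p, W) = -5 + W + p (D(p, W) = (W + p) - 5 = -5 + W + p)
q = 242/89 (q = (4*(-11)² + 242)/(181 + 86) = (4*121 + 242)/267 = (484 + 242)*(1/267) = 726*(1/267) = 242/89 ≈ 2.7191)
q + 3*(D(-3, 4) + 6) = 242/89 + 3*((-5 + 4 - 3) + 6) = 242/89 + 3*(-4 + 6) = 242/89 + 3*2 = 242/89 + 6 = 776/89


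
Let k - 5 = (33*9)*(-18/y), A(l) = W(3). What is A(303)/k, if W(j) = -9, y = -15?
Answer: -45/1807 ≈ -0.024903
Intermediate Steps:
A(l) = -9
k = 1807/5 (k = 5 + (33*9)*(-18/(-15)) = 5 + 297*(-18*(-1/15)) = 5 + 297*(6/5) = 5 + 1782/5 = 1807/5 ≈ 361.40)
A(303)/k = -9/1807/5 = -9*5/1807 = -45/1807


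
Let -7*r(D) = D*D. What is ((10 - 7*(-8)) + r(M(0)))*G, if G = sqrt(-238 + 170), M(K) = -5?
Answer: 874*I*sqrt(17)/7 ≈ 514.8*I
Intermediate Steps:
G = 2*I*sqrt(17) (G = sqrt(-68) = 2*I*sqrt(17) ≈ 8.2462*I)
r(D) = -D**2/7 (r(D) = -D*D/7 = -D**2/7)
((10 - 7*(-8)) + r(M(0)))*G = ((10 - 7*(-8)) - 1/7*(-5)**2)*(2*I*sqrt(17)) = ((10 + 56) - 1/7*25)*(2*I*sqrt(17)) = (66 - 25/7)*(2*I*sqrt(17)) = 437*(2*I*sqrt(17))/7 = 874*I*sqrt(17)/7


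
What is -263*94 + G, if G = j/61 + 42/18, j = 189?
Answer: -4523132/183 ≈ -24717.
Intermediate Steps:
G = 994/183 (G = 189/61 + 42/18 = 189*(1/61) + 42*(1/18) = 189/61 + 7/3 = 994/183 ≈ 5.4317)
-263*94 + G = -263*94 + 994/183 = -24722 + 994/183 = -4523132/183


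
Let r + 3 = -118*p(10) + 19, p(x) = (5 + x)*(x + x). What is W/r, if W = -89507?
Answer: 89507/35384 ≈ 2.5296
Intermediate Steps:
p(x) = 2*x*(5 + x) (p(x) = (5 + x)*(2*x) = 2*x*(5 + x))
r = -35384 (r = -3 + (-236*10*(5 + 10) + 19) = -3 + (-236*10*15 + 19) = -3 + (-118*300 + 19) = -3 + (-35400 + 19) = -3 - 35381 = -35384)
W/r = -89507/(-35384) = -89507*(-1/35384) = 89507/35384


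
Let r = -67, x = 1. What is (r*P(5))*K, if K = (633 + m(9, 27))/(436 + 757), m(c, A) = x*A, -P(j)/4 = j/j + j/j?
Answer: 353760/1193 ≈ 296.53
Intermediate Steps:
P(j) = -8 (P(j) = -4*(j/j + j/j) = -4*(1 + 1) = -4*2 = -8)
m(c, A) = A (m(c, A) = 1*A = A)
K = 660/1193 (K = (633 + 27)/(436 + 757) = 660/1193 ≈ 0.55323)
(r*P(5))*K = -67*(-8)*(660/1193) = 536*(660/1193) = 353760/1193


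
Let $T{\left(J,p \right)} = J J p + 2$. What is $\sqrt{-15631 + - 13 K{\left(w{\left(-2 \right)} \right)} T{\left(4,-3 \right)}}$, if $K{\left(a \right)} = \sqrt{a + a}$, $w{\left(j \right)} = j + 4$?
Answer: $i \sqrt{14435} \approx 120.15 i$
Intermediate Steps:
$w{\left(j \right)} = 4 + j$
$T{\left(J,p \right)} = 2 + p J^{2}$ ($T{\left(J,p \right)} = J^{2} p + 2 = p J^{2} + 2 = 2 + p J^{2}$)
$K{\left(a \right)} = \sqrt{2} \sqrt{a}$ ($K{\left(a \right)} = \sqrt{2 a} = \sqrt{2} \sqrt{a}$)
$\sqrt{-15631 + - 13 K{\left(w{\left(-2 \right)} \right)} T{\left(4,-3 \right)}} = \sqrt{-15631 + - 13 \sqrt{2} \sqrt{4 - 2} \left(2 - 3 \cdot 4^{2}\right)} = \sqrt{-15631 + - 13 \sqrt{2} \sqrt{2} \left(2 - 48\right)} = \sqrt{-15631 + \left(-13\right) 2 \left(2 - 48\right)} = \sqrt{-15631 - -1196} = \sqrt{-15631 + 1196} = \sqrt{-14435} = i \sqrt{14435}$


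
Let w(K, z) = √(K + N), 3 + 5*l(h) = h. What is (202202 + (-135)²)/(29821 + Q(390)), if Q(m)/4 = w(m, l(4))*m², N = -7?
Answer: -6573353567/141766775187959 + 134107786800*√383/141766775187959 ≈ 0.018467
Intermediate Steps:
l(h) = -⅗ + h/5
w(K, z) = √(-7 + K) (w(K, z) = √(K - 7) = √(-7 + K))
Q(m) = 4*m²*√(-7 + m) (Q(m) = 4*(√(-7 + m)*m²) = 4*(m²*√(-7 + m)) = 4*m²*√(-7 + m))
(202202 + (-135)²)/(29821 + Q(390)) = (202202 + (-135)²)/(29821 + 4*390²*√(-7 + 390)) = (202202 + 18225)/(29821 + 4*152100*√383) = 220427/(29821 + 608400*√383)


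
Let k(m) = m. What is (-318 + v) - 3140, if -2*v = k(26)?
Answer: -3471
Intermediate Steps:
v = -13 (v = -1/2*26 = -13)
(-318 + v) - 3140 = (-318 - 13) - 3140 = -331 - 3140 = -3471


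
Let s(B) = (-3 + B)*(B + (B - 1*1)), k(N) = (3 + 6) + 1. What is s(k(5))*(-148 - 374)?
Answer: -69426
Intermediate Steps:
k(N) = 10 (k(N) = 9 + 1 = 10)
s(B) = (-1 + 2*B)*(-3 + B) (s(B) = (-3 + B)*(B + (B - 1)) = (-3 + B)*(B + (-1 + B)) = (-3 + B)*(-1 + 2*B) = (-1 + 2*B)*(-3 + B))
s(k(5))*(-148 - 374) = (3 - 7*10 + 2*10²)*(-148 - 374) = (3 - 70 + 2*100)*(-522) = (3 - 70 + 200)*(-522) = 133*(-522) = -69426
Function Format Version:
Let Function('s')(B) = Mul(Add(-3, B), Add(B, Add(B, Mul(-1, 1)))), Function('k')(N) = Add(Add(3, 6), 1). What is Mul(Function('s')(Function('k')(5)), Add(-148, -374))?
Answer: -69426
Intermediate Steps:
Function('k')(N) = 10 (Function('k')(N) = Add(9, 1) = 10)
Function('s')(B) = Mul(Add(-1, Mul(2, B)), Add(-3, B)) (Function('s')(B) = Mul(Add(-3, B), Add(B, Add(B, -1))) = Mul(Add(-3, B), Add(B, Add(-1, B))) = Mul(Add(-3, B), Add(-1, Mul(2, B))) = Mul(Add(-1, Mul(2, B)), Add(-3, B)))
Mul(Function('s')(Function('k')(5)), Add(-148, -374)) = Mul(Add(3, Mul(-7, 10), Mul(2, Pow(10, 2))), Add(-148, -374)) = Mul(Add(3, -70, Mul(2, 100)), -522) = Mul(Add(3, -70, 200), -522) = Mul(133, -522) = -69426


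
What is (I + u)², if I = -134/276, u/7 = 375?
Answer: 131176525489/19044 ≈ 6.8881e+6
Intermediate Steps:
u = 2625 (u = 7*375 = 2625)
I = -67/138 (I = -134*1/276 = -67/138 ≈ -0.48551)
(I + u)² = (-67/138 + 2625)² = (362183/138)² = 131176525489/19044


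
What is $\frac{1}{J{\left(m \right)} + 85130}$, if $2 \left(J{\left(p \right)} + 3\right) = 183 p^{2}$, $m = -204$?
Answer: $\frac{1}{3892991} \approx 2.5687 \cdot 10^{-7}$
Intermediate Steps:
$J{\left(p \right)} = -3 + \frac{183 p^{2}}{2}$
$\frac{1}{J{\left(m \right)} + 85130} = \frac{1}{\left(-3 + \frac{183 \left(-204\right)^{2}}{2}\right) + 85130} = \frac{1}{\left(-3 + \frac{183}{2} \cdot 41616\right) + 85130} = \frac{1}{\left(-3 + 3807864\right) + 85130} = \frac{1}{3807861 + 85130} = \frac{1}{3892991}$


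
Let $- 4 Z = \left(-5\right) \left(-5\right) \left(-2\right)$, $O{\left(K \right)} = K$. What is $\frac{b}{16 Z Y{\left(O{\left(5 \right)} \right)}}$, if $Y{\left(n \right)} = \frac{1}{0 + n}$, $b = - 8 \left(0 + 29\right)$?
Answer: $- \frac{29}{5} \approx -5.8$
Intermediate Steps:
$b = -232$ ($b = \left(-8\right) 29 = -232$)
$Z = \frac{25}{2}$ ($Z = - \frac{\left(-5\right) \left(-5\right) \left(-2\right)}{4} = - \frac{25 \left(-2\right)}{4} = \left(- \frac{1}{4}\right) \left(-50\right) = \frac{25}{2} \approx 12.5$)
$Y{\left(n \right)} = \frac{1}{n}$
$\frac{b}{16 Z Y{\left(O{\left(5 \right)} \right)}} = - \frac{232}{16 \cdot \frac{25}{2} \cdot \frac{1}{5}} = - \frac{232}{200 \cdot \frac{1}{5}} = - \frac{232}{40} = \left(-232\right) \frac{1}{40} = - \frac{29}{5}$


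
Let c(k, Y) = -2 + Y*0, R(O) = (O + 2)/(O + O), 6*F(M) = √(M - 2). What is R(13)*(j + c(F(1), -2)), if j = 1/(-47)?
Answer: -1425/1222 ≈ -1.1661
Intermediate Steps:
F(M) = √(-2 + M)/6 (F(M) = √(M - 2)/6 = √(-2 + M)/6)
R(O) = (2 + O)/(2*O) (R(O) = (2 + O)/((2*O)) = (2 + O)*(1/(2*O)) = (2 + O)/(2*O))
c(k, Y) = -2 (c(k, Y) = -2 + 0 = -2)
j = -1/47 ≈ -0.021277
R(13)*(j + c(F(1), -2)) = ((½)*(2 + 13)/13)*(-1/47 - 2) = ((½)*(1/13)*15)*(-95/47) = (15/26)*(-95/47) = -1425/1222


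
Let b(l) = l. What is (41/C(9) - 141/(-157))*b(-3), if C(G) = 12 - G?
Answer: -6860/157 ≈ -43.694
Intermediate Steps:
(41/C(9) - 141/(-157))*b(-3) = (41/(12 - 1*9) - 141/(-157))*(-3) = (41/(12 - 9) - 141*(-1/157))*(-3) = (41/3 + 141/157)*(-3) = (6860/471)*(-3) = -6860/157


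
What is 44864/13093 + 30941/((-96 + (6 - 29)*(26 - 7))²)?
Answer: 13150479409/3719577277 ≈ 3.5355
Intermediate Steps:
44864/13093 + 30941/((-96 + (6 - 29)*(26 - 7))²) = 44864*(1/13093) + 30941/((-96 - 23*19)²) = 44864/13093 + 30941/((-96 - 437)²) = 44864/13093 + 30941/((-533)²) = 44864/13093 + 30941/284089 = 13150479409/3719577277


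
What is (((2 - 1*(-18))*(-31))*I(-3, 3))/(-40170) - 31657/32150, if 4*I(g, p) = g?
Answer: -21443524/21524425 ≈ -0.99624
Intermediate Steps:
I(g, p) = g/4
(((2 - 1*(-18))*(-31))*I(-3, 3))/(-40170) - 31657/32150 = (((2 - 1*(-18))*(-31))*((1/4)*(-3)))/(-40170) - 31657/32150 = (((2 + 18)*(-31))*(-3/4))*(-1/40170) - 31657*1/32150 = ((20*(-31))*(-3/4))*(-1/40170) - 31657/32150 = -620*(-3/4)*(-1/40170) - 31657/32150 = 465*(-1/40170) - 31657/32150 = -31/2678 - 31657/32150 = -21443524/21524425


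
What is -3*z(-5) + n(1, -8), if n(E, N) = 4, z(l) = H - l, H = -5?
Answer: 4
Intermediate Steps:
z(l) = -5 - l
-3*z(-5) + n(1, -8) = -3*(-5 - 1*(-5)) + 4 = -3*(-5 + 5) + 4 = -3*0 + 4 = 0 + 4 = 4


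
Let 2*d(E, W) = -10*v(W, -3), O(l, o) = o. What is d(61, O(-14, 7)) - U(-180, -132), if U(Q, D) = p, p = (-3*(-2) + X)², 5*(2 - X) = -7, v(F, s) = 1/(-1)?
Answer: -2084/25 ≈ -83.360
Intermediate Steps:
v(F, s) = -1
X = 17/5 (X = 2 - ⅕*(-7) = 2 + 7/5 = 17/5 ≈ 3.4000)
d(E, W) = 5 (d(E, W) = (-10*(-1))/2 = (½)*10 = 5)
p = 2209/25 (p = (-3*(-2) + 17/5)² = (6 + 17/5)² = (47/5)² = 2209/25 ≈ 88.360)
U(Q, D) = 2209/25
d(61, O(-14, 7)) - U(-180, -132) = 5 - 1*2209/25 = 5 - 2209/25 = -2084/25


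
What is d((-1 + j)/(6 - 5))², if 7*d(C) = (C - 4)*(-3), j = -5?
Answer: 900/49 ≈ 18.367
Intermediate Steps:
d(C) = 12/7 - 3*C/7 (d(C) = ((C - 4)*(-3))/7 = ((-4 + C)*(-3))/7 = (12 - 3*C)/7 = 12/7 - 3*C/7)
d((-1 + j)/(6 - 5))² = (12/7 - 3*(-1 - 5)/(7*(6 - 5)))² = (12/7 - (-18)/(7*1))² = (12/7 - (-18)/7)² = (12/7 - 3/7*(-6))² = (12/7 + 18/7)² = (30/7)² = 900/49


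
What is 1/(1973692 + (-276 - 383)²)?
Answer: 1/2407973 ≈ 4.1529e-7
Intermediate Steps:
1/(1973692 + (-276 - 383)²) = 1/(1973692 + (-659)²) = 1/(1973692 + 434281) = 1/2407973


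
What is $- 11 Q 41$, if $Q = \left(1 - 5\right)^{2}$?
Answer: $-7216$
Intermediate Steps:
$Q = 16$ ($Q = \left(-4\right)^{2} = 16$)
$- 11 Q 41 = \left(-11\right) 16 \cdot 41 = \left(-176\right) 41 = -7216$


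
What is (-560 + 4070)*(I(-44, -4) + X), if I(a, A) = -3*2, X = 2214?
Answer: 7750080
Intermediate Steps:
I(a, A) = -6
(-560 + 4070)*(I(-44, -4) + X) = (-560 + 4070)*(-6 + 2214) = 3510*2208 = 7750080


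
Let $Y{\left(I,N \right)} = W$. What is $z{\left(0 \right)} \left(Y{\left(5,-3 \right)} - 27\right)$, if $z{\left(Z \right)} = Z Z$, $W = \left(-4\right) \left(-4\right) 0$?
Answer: $0$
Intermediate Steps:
$W = 0$ ($W = 16 \cdot 0 = 0$)
$z{\left(Z \right)} = Z^{2}$
$Y{\left(I,N \right)} = 0$
$z{\left(0 \right)} \left(Y{\left(5,-3 \right)} - 27\right) = 0^{2} \left(0 - 27\right) = 0 \left(-27\right) = 0$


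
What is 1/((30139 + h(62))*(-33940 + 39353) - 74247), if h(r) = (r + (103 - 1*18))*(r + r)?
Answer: 1/261736324 ≈ 3.8206e-9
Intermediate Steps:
h(r) = 2*r*(85 + r) (h(r) = (r + (103 - 18))*(2*r) = (r + 85)*(2*r) = (85 + r)*(2*r) = 2*r*(85 + r))
1/((30139 + h(62))*(-33940 + 39353) - 74247) = 1/((30139 + 2*62*(85 + 62))*(-33940 + 39353) - 74247) = 1/((30139 + 2*62*147)*5413 - 74247) = 1/((30139 + 18228)*5413 - 74247) = 1/(48367*5413 - 74247) = 1/(261810571 - 74247) = 1/261736324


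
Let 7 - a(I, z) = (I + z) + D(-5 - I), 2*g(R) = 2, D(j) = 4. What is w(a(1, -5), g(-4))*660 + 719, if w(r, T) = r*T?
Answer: 5339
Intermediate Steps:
g(R) = 1 (g(R) = (½)*2 = 1)
a(I, z) = 3 - I - z (a(I, z) = 7 - ((I + z) + 4) = 7 - (4 + I + z) = 7 + (-4 - I - z) = 3 - I - z)
w(r, T) = T*r
w(a(1, -5), g(-4))*660 + 719 = (1*(3 - 1*1 - 1*(-5)))*660 + 719 = (1*(3 - 1 + 5))*660 + 719 = (1*7)*660 + 719 = 7*660 + 719 = 4620 + 719 = 5339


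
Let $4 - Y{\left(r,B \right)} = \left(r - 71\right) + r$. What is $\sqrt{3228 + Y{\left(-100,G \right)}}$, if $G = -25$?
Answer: $\sqrt{3503} \approx 59.186$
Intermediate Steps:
$Y{\left(r,B \right)} = 75 - 2 r$ ($Y{\left(r,B \right)} = 4 - \left(\left(r - 71\right) + r\right) = 4 - \left(\left(-71 + r\right) + r\right) = 4 - \left(-71 + 2 r\right) = 75 - 2 r$)
$\sqrt{3228 + Y{\left(-100,G \right)}} = \sqrt{3228 + \left(75 - -200\right)} = \sqrt{3228 + \left(75 + 200\right)} = \sqrt{3228 + 275} = \sqrt{3503}$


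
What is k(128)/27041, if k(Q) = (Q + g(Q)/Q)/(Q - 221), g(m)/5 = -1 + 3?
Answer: -1171/22992576 ≈ -5.0929e-5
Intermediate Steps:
g(m) = 10 (g(m) = 5*(-1 + 3) = 5*2 = 10)
k(Q) = (Q + 10/Q)/(-221 + Q) (k(Q) = (Q + 10/Q)/(Q - 221) = (Q + 10/Q)/(-221 + Q))
k(128)/27041 = ((10 + 128²)/(128*(-221 + 128)))/27041 = ((1/128)*(10 + 16384)/(-93))*(1/27041) = ((1/128)*(-1/93)*16394)*(1/27041) = -8197/5952*1/27041 = -1171/22992576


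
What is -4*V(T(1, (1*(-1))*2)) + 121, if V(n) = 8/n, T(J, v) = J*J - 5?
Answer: 129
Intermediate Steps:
T(J, v) = -5 + J² (T(J, v) = J² - 5 = -5 + J²)
-4*V(T(1, (1*(-1))*2)) + 121 = -32/(-5 + 1²) + 121 = -32/(-5 + 1) + 121 = -32/(-4) + 121 = -32*(-1)/4 + 121 = -4*(-2) + 121 = 8 + 121 = 129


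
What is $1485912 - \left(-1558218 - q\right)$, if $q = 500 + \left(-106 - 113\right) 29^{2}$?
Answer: $2860451$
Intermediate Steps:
$q = -183679$ ($q = 500 + \left(-106 - 113\right) 841 = 500 - 184179 = -183679$)
$1485912 - \left(-1558218 - q\right) = 1485912 - \left(-1558218 - -183679\right) = 1485912 - \left(-1558218 + 183679\right) = 1485912 - -1374539 = 1485912 + 1374539 = 2860451$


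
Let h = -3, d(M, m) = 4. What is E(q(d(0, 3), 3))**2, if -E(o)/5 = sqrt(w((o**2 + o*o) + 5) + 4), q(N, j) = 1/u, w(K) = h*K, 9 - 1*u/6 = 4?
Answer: -1651/6 ≈ -275.17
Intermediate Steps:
u = 30 (u = 54 - 6*4 = 54 - 24 = 30)
w(K) = -3*K
q(N, j) = 1/30
E(o) = -5*sqrt(-11 - 6*o**2) (E(o) = -5*sqrt(-3*((o**2 + o*o) + 5) + 4) = -5*sqrt(-3*((o**2 + o**2) + 5) + 4) = -5*sqrt(-3*(2*o**2 + 5) + 4) = -5*sqrt(-3*(5 + 2*o**2) + 4) = -5*sqrt((-15 - 6*o**2) + 4) = -5*sqrt(-11 - 6*o**2))
E(q(d(0, 3), 3))**2 = (-5*sqrt(-11 - 6*(1/30)**2))**2 = (-5*sqrt(-11 - 6*1/900))**2 = (-5*sqrt(-11 - 1/150))**2 = (-I*sqrt(9906)/6)**2 = -1651/6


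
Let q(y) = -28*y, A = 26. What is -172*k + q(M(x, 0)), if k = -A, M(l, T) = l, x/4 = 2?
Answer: 4248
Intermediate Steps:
x = 8 (x = 4*2 = 8)
k = -26 (k = -1*26 = -26)
q(y) = -28*y (q(y) = -14*2*y = -28*y)
-172*k + q(M(x, 0)) = -172*(-26) - 28*8 = 4472 - 224 = 4248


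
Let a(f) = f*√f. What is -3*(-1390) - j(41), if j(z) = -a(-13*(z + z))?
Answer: 4170 - 1066*I*√1066 ≈ 4170.0 - 34805.0*I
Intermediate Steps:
a(f) = f^(3/2)
j(z) = -26*√26*(-z)^(3/2) (j(z) = -(-13*(z + z))^(3/2) = -(-26*z)^(3/2) = -26*√26*(-z)^(3/2))
-3*(-1390) - j(41) = -3*(-1390) - (-26)*√26*(-1*41)^(3/2) = 4170 - (-26)*√26*(-41)^(3/2) = 4170 - (-26)*√26*(-41*I*√41) = 4170 - 1066*I*√1066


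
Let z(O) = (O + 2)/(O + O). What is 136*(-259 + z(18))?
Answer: -316336/9 ≈ -35148.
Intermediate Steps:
z(O) = (2 + O)/(2*O) (z(O) = (2 + O)/((2*O)) = (2 + O)*(1/(2*O)) = (2 + O)/(2*O))
136*(-259 + z(18)) = 136*(-259 + (½)*(2 + 18)/18) = 136*(-259 + (½)*(1/18)*20) = 136*(-259 + 5/9) = 136*(-2326/9) = -316336/9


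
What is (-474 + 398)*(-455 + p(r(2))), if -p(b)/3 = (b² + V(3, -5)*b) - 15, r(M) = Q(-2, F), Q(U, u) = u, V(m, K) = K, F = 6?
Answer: 32528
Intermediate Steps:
r(M) = 6
p(b) = 45 - 3*b² + 15*b (p(b) = -3*((b² - 5*b) - 15) = -3*(-15 + b² - 5*b) = 45 - 3*b² + 15*b)
(-474 + 398)*(-455 + p(r(2))) = (-474 + 398)*(-455 + (45 - 3*6² + 15*6)) = -76*(-455 + (45 - 3*36 + 90)) = -76*(-455 + (45 - 108 + 90)) = -76*(-455 + 27) = -76*(-428) = 32528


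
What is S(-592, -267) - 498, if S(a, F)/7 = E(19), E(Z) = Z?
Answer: -365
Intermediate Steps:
S(a, F) = 133 (S(a, F) = 7*19 = 133)
S(-592, -267) - 498 = 133 - 498 = -365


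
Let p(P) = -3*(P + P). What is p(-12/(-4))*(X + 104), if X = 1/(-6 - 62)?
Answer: -63639/34 ≈ -1871.7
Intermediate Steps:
p(P) = -6*P
X = -1/68 (X = 1/(-68) = -1/68 ≈ -0.014706)
p(-12/(-4))*(X + 104) = (-(-72)/(-4))*(-1/68 + 104) = -(-72)*(-1)/4*(7071/68) = -6*3*(7071/68) = -18*7071/68 = -63639/34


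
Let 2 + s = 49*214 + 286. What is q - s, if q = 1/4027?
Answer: -43370789/4027 ≈ -10770.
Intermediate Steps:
q = 1/4027 ≈ 0.00024832
s = 10770 (s = -2 + (49*214 + 286) = -2 + (10486 + 286) = -2 + 10772 = 10770)
q - s = 1/4027 - 1*10770 = 1/4027 - 10770 = -43370789/4027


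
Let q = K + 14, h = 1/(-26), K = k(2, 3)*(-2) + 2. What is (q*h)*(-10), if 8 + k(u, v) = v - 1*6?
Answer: 190/13 ≈ 14.615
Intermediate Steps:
k(u, v) = -14 + v (k(u, v) = -8 + (v - 1*6) = -8 + (v - 6) = -8 + (-6 + v) = -14 + v)
K = 24 (K = (-14 + 3)*(-2) + 2 = -11*(-2) + 2 = 22 + 2 = 24)
h = -1/26 ≈ -0.038462
q = 38 (q = 24 + 14 = 38)
(q*h)*(-10) = (38*(-1/26))*(-10) = -19/13*(-10) = 190/13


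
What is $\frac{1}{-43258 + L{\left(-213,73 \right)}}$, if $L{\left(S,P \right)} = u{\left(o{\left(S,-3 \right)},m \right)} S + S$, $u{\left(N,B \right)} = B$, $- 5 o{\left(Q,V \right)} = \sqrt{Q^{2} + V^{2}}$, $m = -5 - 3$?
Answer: $- \frac{1}{41767} \approx -2.3942 \cdot 10^{-5}$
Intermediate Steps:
$m = -8$
$o{\left(Q,V \right)} = - \frac{\sqrt{Q^{2} + V^{2}}}{5}$
$L{\left(S,P \right)} = - 7 S$ ($L{\left(S,P \right)} = - 8 S + S = - 7 S$)
$\frac{1}{-43258 + L{\left(-213,73 \right)}} = \frac{1}{-43258 - -1491} = \frac{1}{-43258 + 1491} = \frac{1}{-41767} = - \frac{1}{41767}$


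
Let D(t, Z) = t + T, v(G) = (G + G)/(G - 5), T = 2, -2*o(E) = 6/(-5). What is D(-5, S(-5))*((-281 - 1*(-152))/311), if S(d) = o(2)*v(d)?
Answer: 387/311 ≈ 1.2444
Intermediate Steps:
o(E) = ⅗ (o(E) = -3/(-5) = -3*(-1)/5 = -½*(-6/5) = ⅗)
v(G) = 2*G/(-5 + G) (v(G) = (2*G)/(-5 + G) = 2*G/(-5 + G))
S(d) = 6*d/(5*(-5 + d)) (S(d) = 3*(2*d/(-5 + d))/5 = 6*d/(5*(-5 + d)))
D(t, Z) = 2 + t (D(t, Z) = t + 2 = 2 + t)
D(-5, S(-5))*((-281 - 1*(-152))/311) = (2 - 5)*((-281 - 1*(-152))/311) = -3*(-281 + 152)/311 = -(-387)/311 = -3*(-129/311) = 387/311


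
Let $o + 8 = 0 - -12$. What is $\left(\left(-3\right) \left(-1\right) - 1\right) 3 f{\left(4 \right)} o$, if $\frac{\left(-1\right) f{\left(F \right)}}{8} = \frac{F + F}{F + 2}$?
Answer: $-256$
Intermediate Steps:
$o = 4$ ($o = -8 + \left(0 - -12\right) = -8 + \left(0 + 12\right) = -8 + 12 = 4$)
$f{\left(F \right)} = - \frac{16 F}{2 + F}$ ($f{\left(F \right)} = - 8 \frac{F + F}{F + 2} = - 8 \frac{2 F}{2 + F} = - \frac{16 F}{2 + F}$)
$\left(\left(-3\right) \left(-1\right) - 1\right) 3 f{\left(4 \right)} o = \left(\left(-3\right) \left(-1\right) - 1\right) 3 \left(\left(-16\right) 4 \frac{1}{2 + 4}\right) 4 = \left(3 - 1\right) 3 \left(\left(-16\right) 4 \cdot \frac{1}{6}\right) 4 = 2 \cdot 3 \left(\left(-16\right) 4 \cdot \frac{1}{6}\right) 4 = 6 \left(- \frac{32}{3}\right) 4 = \left(-64\right) 4 = -256$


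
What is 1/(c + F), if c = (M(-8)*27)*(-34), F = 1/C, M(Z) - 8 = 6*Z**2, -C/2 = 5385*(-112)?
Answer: -1206240/434072701439 ≈ -2.7789e-6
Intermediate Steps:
C = 1206240 (C = -10770*(-112) = -2*(-603120) = 1206240)
M(Z) = 8 + 6*Z**2
F = 1/1206240 ≈ 8.2902e-7
c = -359856 (c = ((8 + 6*(-8)**2)*27)*(-34) = ((8 + 6*64)*27)*(-34) = ((8 + 384)*27)*(-34) = (392*27)*(-34) = 10584*(-34) = -359856)
1/(c + F) = 1/(-359856 + 1/1206240) = 1/(-434072701439/1206240) = -1206240/434072701439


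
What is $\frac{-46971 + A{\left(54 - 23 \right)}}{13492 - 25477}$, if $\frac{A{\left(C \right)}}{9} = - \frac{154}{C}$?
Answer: $\frac{485829}{123845} \approx 3.9229$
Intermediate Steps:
$A{\left(C \right)} = - \frac{1386}{C}$ ($A{\left(C \right)} = 9 \left(- \frac{154}{C}\right) = - \frac{1386}{C}$)
$\frac{-46971 + A{\left(54 - 23 \right)}}{13492 - 25477} = \frac{-46971 - \frac{1386}{54 - 23}}{13492 - 25477} = \frac{-46971 - \frac{1386}{54 - 23}}{-11985} = \left(-46971 - \frac{1386}{31}\right) \left(- \frac{1}{11985}\right) = \left(- \frac{1457487}{31}\right) \left(- \frac{1}{11985}\right) = \frac{485829}{123845}$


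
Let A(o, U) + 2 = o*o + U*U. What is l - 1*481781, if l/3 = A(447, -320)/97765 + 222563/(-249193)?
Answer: -11737158454449977/24362353645 ≈ -4.8177e+5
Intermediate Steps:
A(o, U) = -2 + U² + o² (A(o, U) = -2 + (o*o + U*U) = -2 + (o² + U²) = -2 + (U² + o²) = -2 + U² + o²)
l = 160646991768/24362353645 (l = 3*((-2 + (-320)² + 447²)/97765 + 222563/(-249193)) = 3*((-2 + 102400 + 199809)*(1/97765) + 222563*(-1/249193)) = 3*(302207*(1/97765) - 222563/249193) = 3*(302207/97765 - 222563/249193) = 3*(53548997256/24362353645) = 160646991768/24362353645 ≈ 6.5941)
l - 1*481781 = 160646991768/24362353645 - 1*481781 = 160646991768/24362353645 - 481781 = -11737158454449977/24362353645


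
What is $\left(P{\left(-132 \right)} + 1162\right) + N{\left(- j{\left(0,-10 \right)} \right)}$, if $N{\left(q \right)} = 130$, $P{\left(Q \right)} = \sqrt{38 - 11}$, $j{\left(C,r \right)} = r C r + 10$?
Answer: $1292 + 3 \sqrt{3} \approx 1297.2$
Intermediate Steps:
$j{\left(C,r \right)} = 10 + C r^{2}$ ($j{\left(C,r \right)} = C r r + 10 = C r^{2} + 10 = 10 + C r^{2}$)
$P{\left(Q \right)} = 3 \sqrt{3}$ ($P{\left(Q \right)} = \sqrt{27} = 3 \sqrt{3}$)
$\left(P{\left(-132 \right)} + 1162\right) + N{\left(- j{\left(0,-10 \right)} \right)} = \left(3 \sqrt{3} + 1162\right) + 130 = \left(1162 + 3 \sqrt{3}\right) + 130 = 1292 + 3 \sqrt{3}$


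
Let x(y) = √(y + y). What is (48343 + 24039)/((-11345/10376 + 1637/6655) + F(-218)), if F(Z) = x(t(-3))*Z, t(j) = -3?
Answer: -292468600932931034480/1359631998722694673969 + 75239017959692556358400*I*√6/1359631998722694673969 ≈ -0.21511 + 135.55*I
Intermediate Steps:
x(y) = √2*√y (x(y) = √(2*y) = √2*√y)
F(Z) = I*Z*√6 (F(Z) = (√2*√(-3))*Z = (√2*(I*√3))*Z = (I*√6)*Z = I*Z*√6)
(48343 + 24039)/((-11345/10376 + 1637/6655) + F(-218)) = (48343 + 24039)/((-11345/10376 + 1637/6655) + I*(-218)*√6) = 72382/((-11345*1/10376 + 1637*(1/6655)) - 218*I*√6) = 72382/((-11345/10376 + 1637/6655) - 218*I*√6) = 72382/(-58515463/69052280 - 218*I*√6)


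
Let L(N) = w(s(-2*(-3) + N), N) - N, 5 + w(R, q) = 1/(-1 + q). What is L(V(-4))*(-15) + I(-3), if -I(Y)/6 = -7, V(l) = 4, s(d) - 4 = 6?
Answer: 172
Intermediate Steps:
s(d) = 10 (s(d) = 4 + 6 = 10)
I(Y) = 42 (I(Y) = -6*(-7) = 42)
w(R, q) = -5 + 1/(-1 + q)
L(N) = -N + (6 - 5*N)/(-1 + N) (L(N) = (6 - 5*N)/(-1 + N) - N = -N + (6 - 5*N)/(-1 + N))
L(V(-4))*(-15) + I(-3) = ((6 - 1*4² - 4*4)/(-1 + 4))*(-15) + 42 = ((6 - 1*16 - 16)/3)*(-15) + 42 = ((6 - 16 - 16)/3)*(-15) + 42 = ((⅓)*(-26))*(-15) + 42 = -26/3*(-15) + 42 = 130 + 42 = 172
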